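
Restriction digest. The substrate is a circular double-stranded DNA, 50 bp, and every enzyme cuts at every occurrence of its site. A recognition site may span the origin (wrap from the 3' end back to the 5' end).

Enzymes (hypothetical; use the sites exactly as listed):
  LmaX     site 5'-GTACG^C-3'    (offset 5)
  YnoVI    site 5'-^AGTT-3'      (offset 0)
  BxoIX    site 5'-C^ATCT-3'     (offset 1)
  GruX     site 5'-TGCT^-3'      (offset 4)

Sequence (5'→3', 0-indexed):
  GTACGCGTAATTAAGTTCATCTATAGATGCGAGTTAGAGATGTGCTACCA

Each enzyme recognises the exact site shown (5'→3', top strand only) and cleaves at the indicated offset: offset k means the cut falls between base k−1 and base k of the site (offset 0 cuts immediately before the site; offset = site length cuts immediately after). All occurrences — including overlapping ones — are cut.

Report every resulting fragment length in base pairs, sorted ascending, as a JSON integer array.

[5,8,9,13,15]

Per-enzyme occurrences:
  LmaX (GTACGC, off=5): starts [0] → cuts [5]
  YnoVI (AGTT, off=0): starts [13, 31] → cuts [13, 31]
  BxoIX (CATCT, off=1): starts [17] → cuts [18]
  GruX (TGCT, off=4): starts [42] → cuts [46]

Pooled cuts: [5, 13, 18, 31, 46]

Fragment lengths:
  5→13: 8 bp
  13→18: 5 bp
  18→31: 13 bp
  31→46: 15 bp
  46→5 (wrap): 50-46+5 = 9 bp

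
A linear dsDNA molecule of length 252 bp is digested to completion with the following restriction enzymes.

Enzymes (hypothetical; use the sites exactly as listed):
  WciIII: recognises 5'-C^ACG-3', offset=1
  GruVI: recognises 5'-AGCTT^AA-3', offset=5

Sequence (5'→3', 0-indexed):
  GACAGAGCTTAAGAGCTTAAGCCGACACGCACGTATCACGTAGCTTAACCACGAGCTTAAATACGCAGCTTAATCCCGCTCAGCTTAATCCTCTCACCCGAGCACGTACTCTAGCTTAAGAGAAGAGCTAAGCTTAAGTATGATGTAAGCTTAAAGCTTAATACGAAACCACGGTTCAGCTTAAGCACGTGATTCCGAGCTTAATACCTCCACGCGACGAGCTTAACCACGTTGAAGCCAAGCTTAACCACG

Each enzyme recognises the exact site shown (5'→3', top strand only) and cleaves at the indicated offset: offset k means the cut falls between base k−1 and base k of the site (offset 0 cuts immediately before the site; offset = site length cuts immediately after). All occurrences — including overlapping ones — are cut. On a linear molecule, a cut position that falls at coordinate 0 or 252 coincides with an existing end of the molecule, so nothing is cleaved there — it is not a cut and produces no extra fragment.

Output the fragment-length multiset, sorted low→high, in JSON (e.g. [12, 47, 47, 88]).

[3,4,4,4,4,4,7,7,8,8,8,9,9,10,11,12,13,13,14,15,16,17,17,17,18]

Scan for sites:
  WciIII CACG/1: at [25, 29, 36, 49, 102, 169, 185, 210, 227, 248] ⇒ [26, 30, 37, 50, 103, 170, 186, 211, 228, 249]
  GruVI AGCTTAA/5: at [5, 13, 41, 53, 66, 81, 112, 130, 147, 154, 177, 197, 219, 240] ⇒ [10, 18, 46, 58, 71, 86, 117, 135, 152, 159, 182, 202, 224, 245]

Pooled cuts: [10, 18, 26, 30, 37, 46, 50, 58, 71, 86, 103, 117, 135, 152, 159, 170, 182, 186, 202, 211, 224, 228, 245, 249]

Fragments:
  [0,10): 10 bp
  [10,18): 8 bp
  [18,26): 8 bp
  [26,30): 4 bp
  [30,37): 7 bp
  [37,46): 9 bp
  [46,50): 4 bp
  [50,58): 8 bp
  [58,71): 13 bp
  [71,86): 15 bp
  [86,103): 17 bp
  [103,117): 14 bp
  [117,135): 18 bp
  [135,152): 17 bp
  [152,159): 7 bp
  [159,170): 11 bp
  [170,182): 12 bp
  [182,186): 4 bp
  [186,202): 16 bp
  [202,211): 9 bp
  [211,224): 13 bp
  [224,228): 4 bp
  [228,245): 17 bp
  [245,249): 4 bp
  [249,252): 3 bp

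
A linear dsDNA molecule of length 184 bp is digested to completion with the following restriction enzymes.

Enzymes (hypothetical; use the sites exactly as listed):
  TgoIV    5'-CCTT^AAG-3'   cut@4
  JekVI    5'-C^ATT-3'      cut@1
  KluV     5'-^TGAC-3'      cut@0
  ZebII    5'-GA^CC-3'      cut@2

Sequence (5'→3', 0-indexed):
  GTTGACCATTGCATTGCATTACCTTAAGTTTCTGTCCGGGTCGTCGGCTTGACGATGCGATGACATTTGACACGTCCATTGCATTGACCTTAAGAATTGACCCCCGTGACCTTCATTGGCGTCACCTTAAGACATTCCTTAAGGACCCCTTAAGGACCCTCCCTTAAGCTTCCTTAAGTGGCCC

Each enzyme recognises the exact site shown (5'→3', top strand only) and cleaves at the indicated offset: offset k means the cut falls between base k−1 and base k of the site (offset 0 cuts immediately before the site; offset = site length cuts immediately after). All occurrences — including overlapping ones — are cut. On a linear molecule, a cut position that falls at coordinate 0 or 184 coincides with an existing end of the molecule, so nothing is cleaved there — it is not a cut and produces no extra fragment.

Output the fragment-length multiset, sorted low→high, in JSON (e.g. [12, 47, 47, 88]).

Scan for sites:
  TgoIV CCTTAAG/4: at [21, 87, 124, 136, 147, 161, 171] ⇒ [25, 91, 128, 140, 151, 165, 175]
  JekVI CATT/1: at [6, 11, 16, 63, 76, 81, 113, 132] ⇒ [7, 12, 17, 64, 77, 82, 114, 133]
  KluV TGAC/0: at [2, 49, 60, 67, 84, 97, 106] ⇒ [2, 49, 60, 67, 84, 97, 106]
  ZebII GACC/2: at [3, 85, 98, 107, 143, 154] ⇒ [5, 87, 100, 109, 145, 156]

All cut coordinates (distinct, sorted): [2, 5, 7, 12, 17, 25, 49, 60, 64, 67, 77, 82, 84, 87, 91, 97, 100, 106, 109, 114, 128, 133, 140, 145, 151, 156, 165, 175]

Fragments:
  [0,2): 2 bp
  [2,5): 3 bp
  [5,7): 2 bp
  [7,12): 5 bp
  [12,17): 5 bp
  [17,25): 8 bp
  [25,49): 24 bp
  [49,60): 11 bp
  [60,64): 4 bp
  [64,67): 3 bp
  [67,77): 10 bp
  [77,82): 5 bp
  [82,84): 2 bp
  [84,87): 3 bp
  [87,91): 4 bp
  [91,97): 6 bp
  [97,100): 3 bp
  [100,106): 6 bp
  [106,109): 3 bp
  [109,114): 5 bp
  [114,128): 14 bp
  [128,133): 5 bp
  [133,140): 7 bp
  [140,145): 5 bp
  [145,151): 6 bp
  [151,156): 5 bp
  [156,165): 9 bp
  [165,175): 10 bp
  [175,184): 9 bp

[2,2,2,3,3,3,3,3,4,4,5,5,5,5,5,5,5,6,6,6,7,8,9,9,10,10,11,14,24]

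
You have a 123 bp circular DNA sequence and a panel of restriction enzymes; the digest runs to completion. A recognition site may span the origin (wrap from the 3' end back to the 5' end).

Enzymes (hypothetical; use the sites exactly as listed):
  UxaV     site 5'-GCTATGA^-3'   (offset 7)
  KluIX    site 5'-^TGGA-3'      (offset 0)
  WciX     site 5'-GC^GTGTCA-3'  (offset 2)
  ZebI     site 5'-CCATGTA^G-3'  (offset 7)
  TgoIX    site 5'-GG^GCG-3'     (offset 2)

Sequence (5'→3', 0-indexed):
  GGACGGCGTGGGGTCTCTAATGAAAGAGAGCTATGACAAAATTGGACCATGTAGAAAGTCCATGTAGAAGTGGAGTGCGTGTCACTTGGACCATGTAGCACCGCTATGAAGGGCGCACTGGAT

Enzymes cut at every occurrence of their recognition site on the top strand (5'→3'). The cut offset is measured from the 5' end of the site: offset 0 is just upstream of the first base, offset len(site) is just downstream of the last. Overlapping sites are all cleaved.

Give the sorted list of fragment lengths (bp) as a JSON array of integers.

Scan for sites:
  UxaV GCTATGA/7: at [29, 102] ⇒ [36, 109]
  KluIX TGGA/0: at [42, 70, 86, 118, 122] ⇒ [42, 70, 86, 118, 122]
  WciX GCGTGTCA/2: at [76] ⇒ [78]
  ZebI CCATGTAG/7: at [46, 59, 90] ⇒ [53, 66, 97]
  TgoIX GGGCG/2: at [110] ⇒ [112]

All cut coordinates (distinct, sorted): [36, 42, 53, 66, 70, 78, 86, 97, 109, 112, 118, 122]

Fragment lengths:
  36→42: 6 bp
  42→53: 11 bp
  53→66: 13 bp
  66→70: 4 bp
  70→78: 8 bp
  78→86: 8 bp
  86→97: 11 bp
  97→109: 12 bp
  109→112: 3 bp
  112→118: 6 bp
  118→122: 4 bp
  122→36 (wrap): 123-122+36 = 37 bp

[3,4,4,6,6,8,8,11,11,12,13,37]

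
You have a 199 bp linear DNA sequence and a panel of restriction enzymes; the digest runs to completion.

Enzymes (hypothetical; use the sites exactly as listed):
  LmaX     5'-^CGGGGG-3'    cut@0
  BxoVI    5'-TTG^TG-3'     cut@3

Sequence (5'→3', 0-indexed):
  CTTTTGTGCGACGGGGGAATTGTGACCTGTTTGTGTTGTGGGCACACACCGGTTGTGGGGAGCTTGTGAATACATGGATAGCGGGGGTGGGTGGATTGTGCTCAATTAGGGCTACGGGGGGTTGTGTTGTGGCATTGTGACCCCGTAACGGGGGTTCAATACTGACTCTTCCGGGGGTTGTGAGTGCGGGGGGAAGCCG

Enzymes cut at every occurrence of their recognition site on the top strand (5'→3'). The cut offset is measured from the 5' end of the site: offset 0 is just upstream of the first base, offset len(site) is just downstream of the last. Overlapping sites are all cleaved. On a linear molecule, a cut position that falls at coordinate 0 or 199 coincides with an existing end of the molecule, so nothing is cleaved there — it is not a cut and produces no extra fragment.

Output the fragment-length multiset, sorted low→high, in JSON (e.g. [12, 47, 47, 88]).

[5,5,5,6,6,8,9,10,11,11,11,11,13,15,16,17,17,23]

Per-enzyme occurrences:
  LmaX (CGGGGG, off=0): starts [11, 81, 114, 148, 171, 186] → cuts [11, 81, 114, 148, 171, 186]
  BxoVI (TTGTG, off=3): starts [3, 19, 30, 35, 52, 63, 95, 121, 126, 134, 177] → cuts [6, 22, 33, 38, 55, 66, 98, 124, 129, 137, 180]

Pooled cuts: [6, 11, 22, 33, 38, 55, 66, 81, 98, 114, 124, 129, 137, 148, 171, 180, 186]

Fragment lengths:
  [0,6): 6 bp
  [6,11): 5 bp
  [11,22): 11 bp
  [22,33): 11 bp
  [33,38): 5 bp
  [38,55): 17 bp
  [55,66): 11 bp
  [66,81): 15 bp
  [81,98): 17 bp
  [98,114): 16 bp
  [114,124): 10 bp
  [124,129): 5 bp
  [129,137): 8 bp
  [137,148): 11 bp
  [148,171): 23 bp
  [171,180): 9 bp
  [180,186): 6 bp
  [186,199): 13 bp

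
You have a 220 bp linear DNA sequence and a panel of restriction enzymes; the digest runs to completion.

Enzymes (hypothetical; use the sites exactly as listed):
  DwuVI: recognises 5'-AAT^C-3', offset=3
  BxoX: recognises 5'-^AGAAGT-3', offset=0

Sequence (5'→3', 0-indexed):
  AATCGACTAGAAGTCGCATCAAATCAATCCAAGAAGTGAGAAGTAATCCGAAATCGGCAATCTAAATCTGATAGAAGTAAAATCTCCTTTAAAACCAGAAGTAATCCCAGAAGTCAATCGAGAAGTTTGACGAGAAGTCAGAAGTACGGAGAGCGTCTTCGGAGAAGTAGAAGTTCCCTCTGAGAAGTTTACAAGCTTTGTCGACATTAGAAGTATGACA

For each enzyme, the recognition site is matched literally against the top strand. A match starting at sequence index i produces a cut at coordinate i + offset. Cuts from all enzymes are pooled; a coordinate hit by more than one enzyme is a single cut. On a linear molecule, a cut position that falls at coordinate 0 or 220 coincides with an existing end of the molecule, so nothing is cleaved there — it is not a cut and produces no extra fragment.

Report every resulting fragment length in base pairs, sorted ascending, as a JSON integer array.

[2,3,3,3,4,5,5,6,6,7,7,7,7,9,9,10,11,12,12,13,14,16,23,26]

Per-enzyme occurrences:
  DwuVI (AATC, off=3): starts [0, 21, 25, 44, 51, 58, 64, 80, 102, 115] → cuts [3, 24, 28, 47, 54, 61, 67, 83, 105, 118]
  BxoX (AGAAGT, off=0): starts [8, 31, 38, 72, 96, 108, 120, 132, 139, 162, 168, 182, 208] → cuts [8, 31, 38, 72, 96, 108, 120, 132, 139, 162, 168, 182, 208]

All cut coordinates (distinct, sorted): [3, 8, 24, 28, 31, 38, 47, 54, 61, 67, 72, 83, 96, 105, 108, 118, 120, 132, 139, 162, 168, 182, 208]

Fragments:
  [0,3): 3 bp
  [3,8): 5 bp
  [8,24): 16 bp
  [24,28): 4 bp
  [28,31): 3 bp
  [31,38): 7 bp
  [38,47): 9 bp
  [47,54): 7 bp
  [54,61): 7 bp
  [61,67): 6 bp
  [67,72): 5 bp
  [72,83): 11 bp
  [83,96): 13 bp
  [96,105): 9 bp
  [105,108): 3 bp
  [108,118): 10 bp
  [118,120): 2 bp
  [120,132): 12 bp
  [132,139): 7 bp
  [139,162): 23 bp
  [162,168): 6 bp
  [168,182): 14 bp
  [182,208): 26 bp
  [208,220): 12 bp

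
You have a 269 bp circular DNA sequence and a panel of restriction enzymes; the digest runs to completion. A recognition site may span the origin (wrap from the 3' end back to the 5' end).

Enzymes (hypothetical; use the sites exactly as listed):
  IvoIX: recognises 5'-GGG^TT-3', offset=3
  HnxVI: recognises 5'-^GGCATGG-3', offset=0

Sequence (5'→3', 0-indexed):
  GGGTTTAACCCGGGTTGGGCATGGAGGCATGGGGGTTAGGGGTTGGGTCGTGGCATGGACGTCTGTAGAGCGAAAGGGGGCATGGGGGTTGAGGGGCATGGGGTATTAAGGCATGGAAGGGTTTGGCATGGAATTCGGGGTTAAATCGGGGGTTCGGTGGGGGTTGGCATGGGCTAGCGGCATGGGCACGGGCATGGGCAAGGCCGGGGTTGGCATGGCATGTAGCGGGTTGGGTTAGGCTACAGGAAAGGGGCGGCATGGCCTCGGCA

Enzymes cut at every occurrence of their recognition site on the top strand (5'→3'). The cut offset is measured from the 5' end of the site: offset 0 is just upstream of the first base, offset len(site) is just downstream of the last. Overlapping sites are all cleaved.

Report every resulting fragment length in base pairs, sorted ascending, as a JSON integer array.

Site scan:
  IvoIX GGGTT/3: at [0, 11, 32, 39, 85, 118, 137, 149, 160, 206, 226, 231] ⇒ [3, 14, 35, 42, 88, 121, 140, 152, 163, 209, 229, 234]
  HnxVI GGCATGG/0: at [17, 25, 51, 78, 94, 109, 124, 165, 178, 190, 211, 254] ⇒ [17, 25, 51, 78, 94, 109, 124, 165, 178, 190, 211, 254]

All cut coordinates (distinct, sorted): [3, 14, 17, 25, 35, 42, 51, 78, 88, 94, 109, 121, 124, 140, 152, 163, 165, 178, 190, 209, 211, 229, 234, 254]

Fragment lengths:
  3→14: 11 bp
  14→17: 3 bp
  17→25: 8 bp
  25→35: 10 bp
  35→42: 7 bp
  42→51: 9 bp
  51→78: 27 bp
  78→88: 10 bp
  88→94: 6 bp
  94→109: 15 bp
  109→121: 12 bp
  121→124: 3 bp
  124→140: 16 bp
  140→152: 12 bp
  152→163: 11 bp
  163→165: 2 bp
  165→178: 13 bp
  178→190: 12 bp
  190→209: 19 bp
  209→211: 2 bp
  211→229: 18 bp
  229→234: 5 bp
  234→254: 20 bp
  254→3 (wrap): 269-254+3 = 18 bp

[2,2,3,3,5,6,7,8,9,10,10,11,11,12,12,12,13,15,16,18,18,19,20,27]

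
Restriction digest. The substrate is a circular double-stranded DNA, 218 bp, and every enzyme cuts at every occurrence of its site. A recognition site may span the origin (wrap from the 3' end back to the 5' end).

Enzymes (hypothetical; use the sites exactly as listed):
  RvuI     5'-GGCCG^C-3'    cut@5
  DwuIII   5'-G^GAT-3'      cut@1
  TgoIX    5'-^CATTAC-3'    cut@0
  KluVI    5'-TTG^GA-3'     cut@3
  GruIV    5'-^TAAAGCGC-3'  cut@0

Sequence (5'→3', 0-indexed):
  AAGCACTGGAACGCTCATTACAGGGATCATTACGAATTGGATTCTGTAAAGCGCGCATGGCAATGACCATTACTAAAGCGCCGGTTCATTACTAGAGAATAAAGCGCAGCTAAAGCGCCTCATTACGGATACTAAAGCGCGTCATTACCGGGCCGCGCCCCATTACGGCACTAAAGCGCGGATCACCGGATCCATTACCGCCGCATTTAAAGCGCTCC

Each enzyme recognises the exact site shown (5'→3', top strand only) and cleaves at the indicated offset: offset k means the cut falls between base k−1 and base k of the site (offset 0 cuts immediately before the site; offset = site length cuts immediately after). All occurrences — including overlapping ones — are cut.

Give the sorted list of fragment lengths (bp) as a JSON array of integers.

Per-enzyme occurrences:
  RvuI GGCCGC/5: at [150] ⇒ [155]
  DwuIII GGAT/1: at [23, 38, 126, 179, 187] ⇒ [24, 39, 127, 180, 188]
  TgoIX CATTAC/0: at [15, 27, 67, 86, 120, 142, 160, 192] ⇒ [15, 27, 67, 86, 120, 142, 160, 192]
  KluVI TTGGA/3: at [36] ⇒ [39]
  GruIV TAAAGCGC/0: at [46, 73, 99, 110, 132, 171, 207] ⇒ [46, 73, 99, 110, 132, 171, 207]

Pooled cuts: [15, 24, 27, 39, 46, 67, 73, 86, 99, 110, 120, 127, 132, 142, 155, 160, 171, 180, 188, 192, 207]

Fragments:
  15→24: 9 bp
  24→27: 3 bp
  27→39: 12 bp
  39→46: 7 bp
  46→67: 21 bp
  67→73: 6 bp
  73→86: 13 bp
  86→99: 13 bp
  99→110: 11 bp
  110→120: 10 bp
  120→127: 7 bp
  127→132: 5 bp
  132→142: 10 bp
  142→155: 13 bp
  155→160: 5 bp
  160→171: 11 bp
  171→180: 9 bp
  180→188: 8 bp
  188→192: 4 bp
  192→207: 15 bp
  207→15 (wrap): 218-207+15 = 26 bp

[3,4,5,5,6,7,7,8,9,9,10,10,11,11,12,13,13,13,15,21,26]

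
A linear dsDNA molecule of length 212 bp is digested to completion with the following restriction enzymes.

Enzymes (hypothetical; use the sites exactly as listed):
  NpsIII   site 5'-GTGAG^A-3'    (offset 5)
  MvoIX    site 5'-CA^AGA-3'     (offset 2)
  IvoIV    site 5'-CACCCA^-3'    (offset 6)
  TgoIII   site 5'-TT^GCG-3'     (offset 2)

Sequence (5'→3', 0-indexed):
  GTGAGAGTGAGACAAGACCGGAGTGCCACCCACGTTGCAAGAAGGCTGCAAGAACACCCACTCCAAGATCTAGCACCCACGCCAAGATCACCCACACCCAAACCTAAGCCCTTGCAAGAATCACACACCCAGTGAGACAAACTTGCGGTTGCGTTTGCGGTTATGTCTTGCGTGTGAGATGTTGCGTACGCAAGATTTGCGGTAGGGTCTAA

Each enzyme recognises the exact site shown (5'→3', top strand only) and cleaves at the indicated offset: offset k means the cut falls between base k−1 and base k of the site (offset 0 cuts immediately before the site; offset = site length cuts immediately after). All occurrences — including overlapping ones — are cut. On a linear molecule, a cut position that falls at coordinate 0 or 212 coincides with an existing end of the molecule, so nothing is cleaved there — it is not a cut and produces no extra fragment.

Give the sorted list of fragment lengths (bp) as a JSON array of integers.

Per-enzyme occurrences:
  NpsIII (GTGAGA, off=5): starts [0, 6, 131, 173] → cuts [5, 11, 136, 178]
  MvoIX (CAAGA, off=2): starts [12, 37, 48, 63, 82, 114, 190] → cuts [14, 39, 50, 65, 84, 116, 192]
  IvoIV (CACCCA, off=6): starts [26, 54, 73, 88, 94, 125] → cuts [32, 60, 79, 94, 100, 131]
  TgoIII (TTGCG, off=2): starts [142, 148, 154, 167, 181, 196] → cuts [144, 150, 156, 169, 183, 198]

Pooled cuts: [5, 11, 14, 32, 39, 50, 60, 65, 79, 84, 94, 100, 116, 131, 136, 144, 150, 156, 169, 178, 183, 192, 198]

Fragments:
  [0,5): 5 bp
  [5,11): 6 bp
  [11,14): 3 bp
  [14,32): 18 bp
  [32,39): 7 bp
  [39,50): 11 bp
  [50,60): 10 bp
  [60,65): 5 bp
  [65,79): 14 bp
  [79,84): 5 bp
  [84,94): 10 bp
  [94,100): 6 bp
  [100,116): 16 bp
  [116,131): 15 bp
  [131,136): 5 bp
  [136,144): 8 bp
  [144,150): 6 bp
  [150,156): 6 bp
  [156,169): 13 bp
  [169,178): 9 bp
  [178,183): 5 bp
  [183,192): 9 bp
  [192,198): 6 bp
  [198,212): 14 bp

[3,5,5,5,5,5,6,6,6,6,6,7,8,9,9,10,10,11,13,14,14,15,16,18]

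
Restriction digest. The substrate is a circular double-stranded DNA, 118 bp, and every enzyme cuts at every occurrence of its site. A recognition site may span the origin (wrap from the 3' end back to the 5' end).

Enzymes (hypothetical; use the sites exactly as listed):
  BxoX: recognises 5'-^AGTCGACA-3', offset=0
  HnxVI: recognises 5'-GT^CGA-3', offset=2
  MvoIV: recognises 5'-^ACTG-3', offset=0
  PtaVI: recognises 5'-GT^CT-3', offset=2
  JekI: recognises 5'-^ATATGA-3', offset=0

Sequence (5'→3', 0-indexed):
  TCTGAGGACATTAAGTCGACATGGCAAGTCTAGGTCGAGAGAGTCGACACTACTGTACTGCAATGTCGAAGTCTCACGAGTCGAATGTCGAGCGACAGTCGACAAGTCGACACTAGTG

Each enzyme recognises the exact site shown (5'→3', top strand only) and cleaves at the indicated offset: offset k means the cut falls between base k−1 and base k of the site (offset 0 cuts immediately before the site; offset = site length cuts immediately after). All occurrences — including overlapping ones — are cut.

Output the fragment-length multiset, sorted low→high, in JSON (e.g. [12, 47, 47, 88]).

[3,3,3,3,5,5,6,6,6,7,7,8,9,10,12,12,13]

Site scan:
  BxoX AGTCGACA/0: at [13, 41, 96, 104] ⇒ [13, 41, 96, 104]
  HnxVI GTCGA/2: at [14, 33, 42, 64, 79, 86, 97, 105] ⇒ [16, 35, 44, 66, 81, 88, 99, 107]
  MvoIV ACTG/0: at [51, 56] ⇒ [51, 56]
  PtaVI GTCT/2: at [27, 70, 117] ⇒ [1, 29, 72]
  JekI (ATATGA, off=0): no sites

All cut coordinates (distinct, sorted): [1, 13, 16, 29, 35, 41, 44, 51, 56, 66, 72, 81, 88, 96, 99, 104, 107]

Fragments:
  1→13: 12 bp
  13→16: 3 bp
  16→29: 13 bp
  29→35: 6 bp
  35→41: 6 bp
  41→44: 3 bp
  44→51: 7 bp
  51→56: 5 bp
  56→66: 10 bp
  66→72: 6 bp
  72→81: 9 bp
  81→88: 7 bp
  88→96: 8 bp
  96→99: 3 bp
  99→104: 5 bp
  104→107: 3 bp
  107→1 (wrap): 118-107+1 = 12 bp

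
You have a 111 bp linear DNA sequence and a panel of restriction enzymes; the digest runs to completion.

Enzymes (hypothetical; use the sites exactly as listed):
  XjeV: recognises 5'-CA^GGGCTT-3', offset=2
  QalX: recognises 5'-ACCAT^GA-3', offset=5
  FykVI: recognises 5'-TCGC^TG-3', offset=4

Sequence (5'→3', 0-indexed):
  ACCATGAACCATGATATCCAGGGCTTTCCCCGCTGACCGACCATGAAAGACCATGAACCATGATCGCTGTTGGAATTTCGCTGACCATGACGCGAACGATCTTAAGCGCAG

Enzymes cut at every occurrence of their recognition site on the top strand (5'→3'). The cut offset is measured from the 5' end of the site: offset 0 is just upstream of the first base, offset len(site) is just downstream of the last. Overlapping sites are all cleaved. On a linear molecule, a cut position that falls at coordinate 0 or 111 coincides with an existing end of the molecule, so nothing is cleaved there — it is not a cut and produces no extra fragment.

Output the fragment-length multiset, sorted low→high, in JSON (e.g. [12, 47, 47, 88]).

[5,6,7,7,7,8,10,14,23,24]

Per-enzyme occurrences:
  XjeV (CAGGGCTT, off=2): starts [18] → cuts [20]
  QalX (ACCATGA, off=5): starts [0, 7, 39, 49, 56, 83] → cuts [5, 12, 44, 54, 61, 88]
  FykVI (TCGCTG, off=4): starts [63, 77] → cuts [67, 81]

All cut coordinates (distinct, sorted): [5, 12, 20, 44, 54, 61, 67, 81, 88]

Fragment lengths:
  [0,5): 5 bp
  [5,12): 7 bp
  [12,20): 8 bp
  [20,44): 24 bp
  [44,54): 10 bp
  [54,61): 7 bp
  [61,67): 6 bp
  [67,81): 14 bp
  [81,88): 7 bp
  [88,111): 23 bp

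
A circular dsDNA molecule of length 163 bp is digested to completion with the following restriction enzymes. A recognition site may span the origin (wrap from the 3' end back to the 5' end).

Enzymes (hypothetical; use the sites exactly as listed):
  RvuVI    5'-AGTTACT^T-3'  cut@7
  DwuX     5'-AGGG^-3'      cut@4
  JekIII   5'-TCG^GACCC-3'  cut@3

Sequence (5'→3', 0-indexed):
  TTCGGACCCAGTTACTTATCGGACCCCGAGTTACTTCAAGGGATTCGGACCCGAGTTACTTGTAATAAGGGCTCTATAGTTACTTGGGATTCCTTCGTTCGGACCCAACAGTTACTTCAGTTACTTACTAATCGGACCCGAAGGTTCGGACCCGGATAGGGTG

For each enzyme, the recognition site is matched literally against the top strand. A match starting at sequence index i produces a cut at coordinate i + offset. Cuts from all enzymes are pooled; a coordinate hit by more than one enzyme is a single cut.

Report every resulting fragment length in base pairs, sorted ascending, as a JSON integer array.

Site scan:
  RvuVI (AGTTACTT, off=7): starts [9, 28, 53, 77, 109, 118] → cuts [16, 35, 60, 84, 116, 125]
  DwuX (AGGG, off=4): starts [38, 67, 157] → cuts [42, 71, 161]
  JekIII (TCGGACCC, off=3): starts [1, 18, 44, 98, 131, 145] → cuts [4, 21, 47, 101, 134, 148]

All cut coordinates (distinct, sorted): [4, 16, 21, 35, 42, 47, 60, 71, 84, 101, 116, 125, 134, 148, 161]

Fragments:
  4→16: 12 bp
  16→21: 5 bp
  21→35: 14 bp
  35→42: 7 bp
  42→47: 5 bp
  47→60: 13 bp
  60→71: 11 bp
  71→84: 13 bp
  84→101: 17 bp
  101→116: 15 bp
  116→125: 9 bp
  125→134: 9 bp
  134→148: 14 bp
  148→161: 13 bp
  161→4 (wrap): 163-161+4 = 6 bp

[5,5,6,7,9,9,11,12,13,13,13,14,14,15,17]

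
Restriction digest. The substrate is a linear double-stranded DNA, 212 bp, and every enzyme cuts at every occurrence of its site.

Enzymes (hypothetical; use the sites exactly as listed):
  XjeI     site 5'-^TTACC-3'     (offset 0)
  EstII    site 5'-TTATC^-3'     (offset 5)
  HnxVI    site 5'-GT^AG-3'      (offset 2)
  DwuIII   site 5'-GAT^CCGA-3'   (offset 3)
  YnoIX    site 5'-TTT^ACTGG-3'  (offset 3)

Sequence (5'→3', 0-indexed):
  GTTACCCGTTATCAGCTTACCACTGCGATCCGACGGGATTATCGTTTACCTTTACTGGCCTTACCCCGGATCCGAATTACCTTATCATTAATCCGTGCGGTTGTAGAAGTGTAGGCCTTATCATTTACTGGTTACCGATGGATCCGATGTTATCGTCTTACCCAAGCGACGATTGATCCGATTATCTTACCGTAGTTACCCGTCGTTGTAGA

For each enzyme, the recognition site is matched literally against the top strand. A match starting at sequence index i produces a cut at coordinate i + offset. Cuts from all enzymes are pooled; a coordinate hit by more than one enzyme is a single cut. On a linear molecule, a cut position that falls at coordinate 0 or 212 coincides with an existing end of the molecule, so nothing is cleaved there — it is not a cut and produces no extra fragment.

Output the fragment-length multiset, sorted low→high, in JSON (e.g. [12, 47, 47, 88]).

Per-enzyme occurrences:
  XjeI (TTACC, off=0): starts [1, 16, 45, 60, 76, 131, 157, 186, 195] → cuts [1, 16, 45, 60, 76, 131, 157, 186, 195]
  EstII (TTATC, off=5): starts [8, 38, 81, 117, 149, 181] → cuts [13, 43, 86, 122, 154, 186]
  HnxVI (GTAG, off=2): starts [102, 110, 191, 207] → cuts [104, 112, 193, 209]
  DwuIII (GATCCGA, off=3): starts [26, 68, 140, 174] → cuts [29, 71, 143, 177]
  YnoIX (TTTACTGG, off=3): starts [50, 123] → cuts [53, 126]

All cut coordinates (distinct, sorted): [1, 13, 16, 29, 43, 45, 53, 60, 71, 76, 86, 104, 112, 122, 126, 131, 143, 154, 157, 177, 186, 193, 195, 209]

Fragments:
  [0,1): 1 bp
  [1,13): 12 bp
  [13,16): 3 bp
  [16,29): 13 bp
  [29,43): 14 bp
  [43,45): 2 bp
  [45,53): 8 bp
  [53,60): 7 bp
  [60,71): 11 bp
  [71,76): 5 bp
  [76,86): 10 bp
  [86,104): 18 bp
  [104,112): 8 bp
  [112,122): 10 bp
  [122,126): 4 bp
  [126,131): 5 bp
  [131,143): 12 bp
  [143,154): 11 bp
  [154,157): 3 bp
  [157,177): 20 bp
  [177,186): 9 bp
  [186,193): 7 bp
  [193,195): 2 bp
  [195,209): 14 bp
  [209,212): 3 bp

[1,2,2,3,3,3,4,5,5,7,7,8,8,9,10,10,11,11,12,12,13,14,14,18,20]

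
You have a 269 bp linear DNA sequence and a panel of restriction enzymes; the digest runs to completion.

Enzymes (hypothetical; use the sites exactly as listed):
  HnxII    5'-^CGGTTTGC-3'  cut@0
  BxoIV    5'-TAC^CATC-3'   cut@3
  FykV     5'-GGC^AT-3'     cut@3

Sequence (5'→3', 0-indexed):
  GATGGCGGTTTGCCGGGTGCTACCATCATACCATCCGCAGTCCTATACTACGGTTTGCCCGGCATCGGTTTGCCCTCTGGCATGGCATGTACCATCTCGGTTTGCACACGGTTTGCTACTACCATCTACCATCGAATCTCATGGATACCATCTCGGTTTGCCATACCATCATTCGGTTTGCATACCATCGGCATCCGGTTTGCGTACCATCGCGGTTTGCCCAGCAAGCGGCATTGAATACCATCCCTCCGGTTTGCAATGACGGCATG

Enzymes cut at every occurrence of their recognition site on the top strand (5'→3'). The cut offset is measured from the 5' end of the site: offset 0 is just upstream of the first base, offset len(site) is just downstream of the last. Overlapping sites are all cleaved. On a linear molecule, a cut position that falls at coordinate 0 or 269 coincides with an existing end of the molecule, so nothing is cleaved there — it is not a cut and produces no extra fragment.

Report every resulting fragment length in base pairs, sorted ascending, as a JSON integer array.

Site scan:
  HnxII CGGTTTGC/0: at [5, 50, 65, 97, 108, 153, 173, 195, 212, 249] ⇒ [5, 50, 65, 97, 108, 153, 173, 195, 212, 249]
  BxoIV TACCATC/3: at [20, 28, 89, 119, 126, 145, 163, 182, 204, 238] ⇒ [23, 31, 92, 122, 129, 148, 166, 185, 207, 241]
  FykV GGCAT/3: at [60, 78, 83, 189, 229, 263] ⇒ [63, 81, 86, 192, 232, 266]

All cut coordinates (distinct, sorted): [5, 23, 31, 50, 63, 65, 81, 86, 92, 97, 108, 122, 129, 148, 153, 166, 173, 185, 192, 195, 207, 212, 232, 241, 249, 266]

Fragment lengths:
  [0,5): 5 bp
  [5,23): 18 bp
  [23,31): 8 bp
  [31,50): 19 bp
  [50,63): 13 bp
  [63,65): 2 bp
  [65,81): 16 bp
  [81,86): 5 bp
  [86,92): 6 bp
  [92,97): 5 bp
  [97,108): 11 bp
  [108,122): 14 bp
  [122,129): 7 bp
  [129,148): 19 bp
  [148,153): 5 bp
  [153,166): 13 bp
  [166,173): 7 bp
  [173,185): 12 bp
  [185,192): 7 bp
  [192,195): 3 bp
  [195,207): 12 bp
  [207,212): 5 bp
  [212,232): 20 bp
  [232,241): 9 bp
  [241,249): 8 bp
  [249,266): 17 bp
  [266,269): 3 bp

[2,3,3,5,5,5,5,5,6,7,7,7,8,8,9,11,12,12,13,13,14,16,17,18,19,19,20]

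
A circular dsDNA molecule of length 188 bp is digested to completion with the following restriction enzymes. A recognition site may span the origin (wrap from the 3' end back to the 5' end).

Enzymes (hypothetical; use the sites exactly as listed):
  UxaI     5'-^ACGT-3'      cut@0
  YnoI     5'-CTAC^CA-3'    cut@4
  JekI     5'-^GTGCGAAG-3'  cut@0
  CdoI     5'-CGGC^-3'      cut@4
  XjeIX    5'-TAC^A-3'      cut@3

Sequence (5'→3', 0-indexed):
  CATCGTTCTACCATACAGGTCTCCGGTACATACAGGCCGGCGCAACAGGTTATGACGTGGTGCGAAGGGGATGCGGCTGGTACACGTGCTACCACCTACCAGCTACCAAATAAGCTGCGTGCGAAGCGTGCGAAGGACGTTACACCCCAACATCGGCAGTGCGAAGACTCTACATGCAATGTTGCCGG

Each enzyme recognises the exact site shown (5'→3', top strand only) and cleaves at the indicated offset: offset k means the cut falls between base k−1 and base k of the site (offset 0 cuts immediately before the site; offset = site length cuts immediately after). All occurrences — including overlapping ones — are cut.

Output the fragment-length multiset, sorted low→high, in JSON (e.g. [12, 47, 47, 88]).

Per-enzyme occurrences:
  UxaI ACGT/0: at [54, 83, 136] ⇒ [54, 83, 136]
  YnoI CTACCA/4: at [7, 88, 95, 102] ⇒ [11, 92, 99, 106]
  JekI GTGCGAAG/0: at [59, 118, 127, 158] ⇒ [59, 118, 127, 158]
  CdoI CGGC/4: at [37, 73, 153, 185] ⇒ [1, 41, 77, 157]
  XjeIX TACA/3: at [13, 26, 30, 80, 140, 170] ⇒ [16, 29, 33, 83, 143, 173]

All cut coordinates (distinct, sorted): [1, 11, 16, 29, 33, 41, 54, 59, 77, 83, 92, 99, 106, 118, 127, 136, 143, 157, 158, 173]

Fragments:
  1→11: 10 bp
  11→16: 5 bp
  16→29: 13 bp
  29→33: 4 bp
  33→41: 8 bp
  41→54: 13 bp
  54→59: 5 bp
  59→77: 18 bp
  77→83: 6 bp
  83→92: 9 bp
  92→99: 7 bp
  99→106: 7 bp
  106→118: 12 bp
  118→127: 9 bp
  127→136: 9 bp
  136→143: 7 bp
  143→157: 14 bp
  157→158: 1 bp
  158→173: 15 bp
  173→1 (wrap): 188-173+1 = 16 bp

[1,4,5,5,6,7,7,7,8,9,9,9,10,12,13,13,14,15,16,18]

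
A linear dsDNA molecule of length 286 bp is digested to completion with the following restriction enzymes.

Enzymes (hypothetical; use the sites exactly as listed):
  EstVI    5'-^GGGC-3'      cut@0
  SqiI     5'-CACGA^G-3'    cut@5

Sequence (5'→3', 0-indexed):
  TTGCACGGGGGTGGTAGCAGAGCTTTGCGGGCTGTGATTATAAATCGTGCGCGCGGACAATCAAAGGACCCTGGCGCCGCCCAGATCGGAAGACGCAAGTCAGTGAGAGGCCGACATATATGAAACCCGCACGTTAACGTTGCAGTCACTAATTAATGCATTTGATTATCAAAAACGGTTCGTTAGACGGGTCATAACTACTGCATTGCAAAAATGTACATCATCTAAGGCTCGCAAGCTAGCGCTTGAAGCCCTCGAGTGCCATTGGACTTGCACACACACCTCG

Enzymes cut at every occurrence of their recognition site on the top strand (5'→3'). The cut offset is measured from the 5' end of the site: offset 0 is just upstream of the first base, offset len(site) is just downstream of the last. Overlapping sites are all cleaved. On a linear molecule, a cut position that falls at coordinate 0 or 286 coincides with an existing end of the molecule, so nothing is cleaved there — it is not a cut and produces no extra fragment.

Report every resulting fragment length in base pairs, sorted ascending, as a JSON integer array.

[28,258]

Scan for sites:
  EstVI GGGC/0: at [28] ⇒ [28]
  SqiI (CACGAG, off=5): no sites

Pooled cuts: [28]

Fragment lengths:
  [0,28): 28 bp
  [28,286): 258 bp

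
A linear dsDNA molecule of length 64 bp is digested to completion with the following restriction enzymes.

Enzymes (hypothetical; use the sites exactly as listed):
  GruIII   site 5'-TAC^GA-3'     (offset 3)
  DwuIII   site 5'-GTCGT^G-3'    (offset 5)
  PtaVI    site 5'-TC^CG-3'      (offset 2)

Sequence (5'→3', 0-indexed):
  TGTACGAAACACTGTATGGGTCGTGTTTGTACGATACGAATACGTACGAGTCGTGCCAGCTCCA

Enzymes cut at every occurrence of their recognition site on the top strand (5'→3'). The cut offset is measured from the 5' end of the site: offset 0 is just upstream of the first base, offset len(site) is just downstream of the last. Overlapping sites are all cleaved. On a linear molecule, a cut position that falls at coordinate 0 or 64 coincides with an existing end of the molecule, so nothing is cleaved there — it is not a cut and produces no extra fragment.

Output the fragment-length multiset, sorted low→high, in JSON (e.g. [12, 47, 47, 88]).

[5,5,7,8,10,10,19]

Per-enzyme occurrences:
  GruIII TACGA/3: at [2, 29, 34, 44] ⇒ [5, 32, 37, 47]
  DwuIII GTCGTG/5: at [19, 49] ⇒ [24, 54]
  PtaVI (TCCG, off=2): no sites

Pooled cuts: [5, 24, 32, 37, 47, 54]

Fragments:
  [0,5): 5 bp
  [5,24): 19 bp
  [24,32): 8 bp
  [32,37): 5 bp
  [37,47): 10 bp
  [47,54): 7 bp
  [54,64): 10 bp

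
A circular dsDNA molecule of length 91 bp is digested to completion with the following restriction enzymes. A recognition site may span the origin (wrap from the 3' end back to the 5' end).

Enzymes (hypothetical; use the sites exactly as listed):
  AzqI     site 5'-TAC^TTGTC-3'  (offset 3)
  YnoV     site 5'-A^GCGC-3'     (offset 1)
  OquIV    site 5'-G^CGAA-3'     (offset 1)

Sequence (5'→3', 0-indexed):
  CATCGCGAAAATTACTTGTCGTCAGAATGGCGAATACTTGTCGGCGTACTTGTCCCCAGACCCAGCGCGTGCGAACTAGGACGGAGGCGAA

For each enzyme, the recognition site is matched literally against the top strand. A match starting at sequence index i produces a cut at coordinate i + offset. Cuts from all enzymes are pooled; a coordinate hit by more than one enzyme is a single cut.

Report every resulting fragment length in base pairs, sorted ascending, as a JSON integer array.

Per-enzyme occurrences:
  AzqI (TACTTGTC, off=3): starts [12, 34, 46] → cuts [15, 37, 49]
  YnoV (AGCGC, off=1): starts [63] → cuts [64]
  OquIV (GCGAA, off=1): starts [4, 29, 70, 86] → cuts [5, 30, 71, 87]

All cut coordinates (distinct, sorted): [5, 15, 30, 37, 49, 64, 71, 87]

Fragments:
  5→15: 10 bp
  15→30: 15 bp
  30→37: 7 bp
  37→49: 12 bp
  49→64: 15 bp
  64→71: 7 bp
  71→87: 16 bp
  87→5 (wrap): 91-87+5 = 9 bp

[7,7,9,10,12,15,15,16]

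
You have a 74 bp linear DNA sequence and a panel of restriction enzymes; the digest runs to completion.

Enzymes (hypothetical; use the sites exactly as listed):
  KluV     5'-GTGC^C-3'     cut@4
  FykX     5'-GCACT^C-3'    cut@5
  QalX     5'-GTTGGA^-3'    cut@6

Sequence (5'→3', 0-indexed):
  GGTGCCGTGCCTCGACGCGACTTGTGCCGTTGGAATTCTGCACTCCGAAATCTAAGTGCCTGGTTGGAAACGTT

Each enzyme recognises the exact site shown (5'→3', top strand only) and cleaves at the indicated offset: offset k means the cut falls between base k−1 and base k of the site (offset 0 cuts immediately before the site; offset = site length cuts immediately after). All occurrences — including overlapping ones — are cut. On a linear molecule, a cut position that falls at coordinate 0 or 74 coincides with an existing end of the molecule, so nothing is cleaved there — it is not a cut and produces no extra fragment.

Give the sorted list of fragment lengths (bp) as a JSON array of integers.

Per-enzyme occurrences:
  KluV GTGCC/4: at [1, 6, 23, 55] ⇒ [5, 10, 27, 59]
  FykX GCACTC/5: at [39] ⇒ [44]
  QalX GTTGGA/6: at [28, 62] ⇒ [34, 68]

All cut coordinates (distinct, sorted): [5, 10, 27, 34, 44, 59, 68]

Fragment lengths:
  [0,5): 5 bp
  [5,10): 5 bp
  [10,27): 17 bp
  [27,34): 7 bp
  [34,44): 10 bp
  [44,59): 15 bp
  [59,68): 9 bp
  [68,74): 6 bp

[5,5,6,7,9,10,15,17]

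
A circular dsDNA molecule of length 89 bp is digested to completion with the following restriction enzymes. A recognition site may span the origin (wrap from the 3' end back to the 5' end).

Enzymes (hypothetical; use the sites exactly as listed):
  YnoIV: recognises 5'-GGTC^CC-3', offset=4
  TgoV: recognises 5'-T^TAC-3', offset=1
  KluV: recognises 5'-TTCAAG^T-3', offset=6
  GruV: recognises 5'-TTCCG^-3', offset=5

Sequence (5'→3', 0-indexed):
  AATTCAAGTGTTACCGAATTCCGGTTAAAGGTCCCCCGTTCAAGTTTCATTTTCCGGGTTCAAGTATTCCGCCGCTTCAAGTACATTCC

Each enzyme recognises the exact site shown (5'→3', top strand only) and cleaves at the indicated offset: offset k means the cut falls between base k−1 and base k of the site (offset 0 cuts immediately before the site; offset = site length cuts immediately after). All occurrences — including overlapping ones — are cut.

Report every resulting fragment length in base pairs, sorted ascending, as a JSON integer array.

Per-enzyme occurrences:
  YnoIV (GGTCCC, off=4): starts [29] → cuts [33]
  TgoV (TTAC, off=1): starts [10] → cuts [11]
  KluV (TTCAAGT, off=6): starts [2, 38, 58, 75] → cuts [8, 44, 64, 81]
  GruV (TTCCG, off=5): starts [18, 51, 66] → cuts [23, 56, 71]

Pooled cuts: [8, 11, 23, 33, 44, 56, 64, 71, 81]

Fragment lengths:
  8→11: 3 bp
  11→23: 12 bp
  23→33: 10 bp
  33→44: 11 bp
  44→56: 12 bp
  56→64: 8 bp
  64→71: 7 bp
  71→81: 10 bp
  81→8 (wrap): 89-81+8 = 16 bp

[3,7,8,10,10,11,12,12,16]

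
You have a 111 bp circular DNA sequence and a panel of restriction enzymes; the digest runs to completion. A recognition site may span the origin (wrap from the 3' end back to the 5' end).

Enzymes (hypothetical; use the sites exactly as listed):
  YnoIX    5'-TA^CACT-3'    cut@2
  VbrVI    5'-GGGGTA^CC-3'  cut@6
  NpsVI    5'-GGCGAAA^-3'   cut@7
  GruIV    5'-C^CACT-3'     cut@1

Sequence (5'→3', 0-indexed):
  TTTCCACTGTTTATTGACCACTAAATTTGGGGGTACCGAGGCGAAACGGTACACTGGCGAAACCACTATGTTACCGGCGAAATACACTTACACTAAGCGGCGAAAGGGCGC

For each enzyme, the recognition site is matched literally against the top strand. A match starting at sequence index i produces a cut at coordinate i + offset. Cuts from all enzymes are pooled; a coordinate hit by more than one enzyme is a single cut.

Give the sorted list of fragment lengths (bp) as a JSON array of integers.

[1,2,5,6,10,11,11,14,15,17,19]

Scan for sites:
  YnoIX TACACT/2: at [49, 82, 88] ⇒ [51, 84, 90]
  VbrVI GGGGTACC/6: at [29] ⇒ [35]
  NpsVI GGCGAAA/7: at [39, 55, 75, 98] ⇒ [46, 62, 82, 105]
  GruIV CCACT/1: at [3, 17, 62] ⇒ [4, 18, 63]

All cut coordinates (distinct, sorted): [4, 18, 35, 46, 51, 62, 63, 82, 84, 90, 105]

Fragments:
  4→18: 14 bp
  18→35: 17 bp
  35→46: 11 bp
  46→51: 5 bp
  51→62: 11 bp
  62→63: 1 bp
  63→82: 19 bp
  82→84: 2 bp
  84→90: 6 bp
  90→105: 15 bp
  105→4 (wrap): 111-105+4 = 10 bp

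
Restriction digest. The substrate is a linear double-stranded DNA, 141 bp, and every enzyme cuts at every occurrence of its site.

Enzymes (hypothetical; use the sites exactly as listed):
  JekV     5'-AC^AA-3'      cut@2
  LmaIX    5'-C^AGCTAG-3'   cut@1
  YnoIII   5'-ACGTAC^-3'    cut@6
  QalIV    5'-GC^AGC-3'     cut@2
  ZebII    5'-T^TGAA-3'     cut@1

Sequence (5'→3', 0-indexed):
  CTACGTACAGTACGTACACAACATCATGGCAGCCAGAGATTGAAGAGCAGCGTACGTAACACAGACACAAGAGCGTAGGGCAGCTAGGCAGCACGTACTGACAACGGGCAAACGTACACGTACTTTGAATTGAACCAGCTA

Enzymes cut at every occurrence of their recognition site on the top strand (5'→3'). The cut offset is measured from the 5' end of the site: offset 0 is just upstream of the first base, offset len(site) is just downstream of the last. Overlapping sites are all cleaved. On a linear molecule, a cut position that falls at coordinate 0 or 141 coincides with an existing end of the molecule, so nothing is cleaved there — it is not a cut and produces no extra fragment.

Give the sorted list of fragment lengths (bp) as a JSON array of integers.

[2,2,4,5,6,8,8,8,9,9,10,11,11,13,15,20]

Per-enzyme occurrences:
  JekV ACAA/2: at [17, 66, 100] ⇒ [19, 68, 102]
  LmaIX CAGCTAG/1: at [80] ⇒ [81]
  YnoIII ACGTAC/6: at [2, 11, 92, 111, 117] ⇒ [8, 17, 98, 117, 123]
  QalIV GCAGC/2: at [28, 46, 79, 87] ⇒ [30, 48, 81, 89]
  ZebII TTGAA/1: at [39, 124, 129] ⇒ [40, 125, 130]

All cut coordinates (distinct, sorted): [8, 17, 19, 30, 40, 48, 68, 81, 89, 98, 102, 117, 123, 125, 130]

Fragments:
  [0,8): 8 bp
  [8,17): 9 bp
  [17,19): 2 bp
  [19,30): 11 bp
  [30,40): 10 bp
  [40,48): 8 bp
  [48,68): 20 bp
  [68,81): 13 bp
  [81,89): 8 bp
  [89,98): 9 bp
  [98,102): 4 bp
  [102,117): 15 bp
  [117,123): 6 bp
  [123,125): 2 bp
  [125,130): 5 bp
  [130,141): 11 bp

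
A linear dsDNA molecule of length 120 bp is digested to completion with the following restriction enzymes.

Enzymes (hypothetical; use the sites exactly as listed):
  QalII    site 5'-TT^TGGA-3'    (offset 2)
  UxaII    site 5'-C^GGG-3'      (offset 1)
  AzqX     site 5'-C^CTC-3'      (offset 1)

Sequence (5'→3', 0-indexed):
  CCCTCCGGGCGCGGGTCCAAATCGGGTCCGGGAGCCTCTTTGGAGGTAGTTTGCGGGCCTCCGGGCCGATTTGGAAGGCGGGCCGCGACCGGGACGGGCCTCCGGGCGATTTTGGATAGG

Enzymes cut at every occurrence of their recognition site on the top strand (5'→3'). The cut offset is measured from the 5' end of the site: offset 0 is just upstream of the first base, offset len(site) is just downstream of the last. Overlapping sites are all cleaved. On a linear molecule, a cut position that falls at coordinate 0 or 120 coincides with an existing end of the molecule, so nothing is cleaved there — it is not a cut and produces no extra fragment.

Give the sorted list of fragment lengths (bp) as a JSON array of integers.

[2,4,4,4,4,4,5,5,6,6,6,8,8,9,9,11,11,14]

Per-enzyme occurrences:
  QalII TTTGGA/2: at [38, 69, 110] ⇒ [40, 71, 112]
  UxaII CGGG/1: at [5, 11, 22, 28, 53, 61, 78, 89, 94, 102] ⇒ [6, 12, 23, 29, 54, 62, 79, 90, 95, 103]
  AzqX CCTC/1: at [1, 34, 57, 98] ⇒ [2, 35, 58, 99]

All cut coordinates (distinct, sorted): [2, 6, 12, 23, 29, 35, 40, 54, 58, 62, 71, 79, 90, 95, 99, 103, 112]

Fragments:
  [0,2): 2 bp
  [2,6): 4 bp
  [6,12): 6 bp
  [12,23): 11 bp
  [23,29): 6 bp
  [29,35): 6 bp
  [35,40): 5 bp
  [40,54): 14 bp
  [54,58): 4 bp
  [58,62): 4 bp
  [62,71): 9 bp
  [71,79): 8 bp
  [79,90): 11 bp
  [90,95): 5 bp
  [95,99): 4 bp
  [99,103): 4 bp
  [103,112): 9 bp
  [112,120): 8 bp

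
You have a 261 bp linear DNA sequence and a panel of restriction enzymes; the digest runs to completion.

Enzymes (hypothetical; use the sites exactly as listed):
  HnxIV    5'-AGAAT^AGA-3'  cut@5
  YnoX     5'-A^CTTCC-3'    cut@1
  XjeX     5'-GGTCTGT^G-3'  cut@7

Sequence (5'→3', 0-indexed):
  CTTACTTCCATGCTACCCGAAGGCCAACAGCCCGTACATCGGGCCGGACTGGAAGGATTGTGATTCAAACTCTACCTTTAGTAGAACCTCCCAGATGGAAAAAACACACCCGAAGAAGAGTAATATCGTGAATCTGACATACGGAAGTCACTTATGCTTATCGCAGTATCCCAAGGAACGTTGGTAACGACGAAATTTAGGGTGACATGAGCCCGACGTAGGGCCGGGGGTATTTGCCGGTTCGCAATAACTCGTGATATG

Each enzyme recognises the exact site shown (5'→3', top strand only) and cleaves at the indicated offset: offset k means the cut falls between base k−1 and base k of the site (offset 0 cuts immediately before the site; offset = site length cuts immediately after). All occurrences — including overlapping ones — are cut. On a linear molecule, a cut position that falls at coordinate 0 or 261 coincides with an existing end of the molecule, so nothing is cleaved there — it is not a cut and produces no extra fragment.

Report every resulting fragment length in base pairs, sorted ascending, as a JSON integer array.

[4,257]

Per-enzyme occurrences:
  HnxIV (AGAATAGA, off=5): no sites
  YnoX ACTTCC/1: at [3] ⇒ [4]
  XjeX (GGTCTGTG, off=7): no sites

Pooled cuts: [4]

Fragments:
  [0,4): 4 bp
  [4,261): 257 bp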